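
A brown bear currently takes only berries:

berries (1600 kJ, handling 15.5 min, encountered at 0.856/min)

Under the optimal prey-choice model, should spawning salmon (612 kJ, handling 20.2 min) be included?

Intake rate on the current diet: R = (0.856×1600) / (1 + 0.856×15.5) = 1370/14.27 = 95.99 kJ/min.
Profitability of spawning salmon: 612/20.2 = 30.3 kJ/min.
30.3 < 95.99, so adding spawning salmon would lower the average — exclude it.

No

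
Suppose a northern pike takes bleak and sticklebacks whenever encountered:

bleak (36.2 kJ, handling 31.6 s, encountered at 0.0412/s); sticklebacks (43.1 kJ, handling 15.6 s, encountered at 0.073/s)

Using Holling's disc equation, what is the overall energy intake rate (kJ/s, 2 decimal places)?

1.35 kJ/s

R = (0.0412×36.2 + 0.073×43.1) / (1 + 0.0412×31.6 + 0.073×15.6) = 4.638/3.441 = 1.348 kJ/s.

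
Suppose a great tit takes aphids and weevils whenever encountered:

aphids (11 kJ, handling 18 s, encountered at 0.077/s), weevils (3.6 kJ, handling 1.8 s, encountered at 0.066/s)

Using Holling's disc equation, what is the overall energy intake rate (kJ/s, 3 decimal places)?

R = (0.077×11 + 0.066×3.6) / (1 + 0.077×18 + 0.066×1.8) = 1.085/2.505 = 0.433 kJ/s.

0.433 kJ/s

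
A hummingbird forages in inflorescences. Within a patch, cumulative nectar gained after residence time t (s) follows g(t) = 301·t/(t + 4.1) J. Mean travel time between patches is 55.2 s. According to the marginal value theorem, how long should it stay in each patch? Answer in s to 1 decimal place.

15.0 s

By the marginal value theorem, leave when the instantaneous gain rate g'(t) equals the habitat-wide average g(t)/(T + t).
g'(t) = 301·4.1/(t + 4.1)². Setting 301·4.1/(t+4.1)² = 301t/[(t+4.1)(55.2+t)] gives 4.1(55.2+t) = t(t+4.1), so t² = 4.1×55.2 = 226.3.
t* = √226.3 = 15.04 s.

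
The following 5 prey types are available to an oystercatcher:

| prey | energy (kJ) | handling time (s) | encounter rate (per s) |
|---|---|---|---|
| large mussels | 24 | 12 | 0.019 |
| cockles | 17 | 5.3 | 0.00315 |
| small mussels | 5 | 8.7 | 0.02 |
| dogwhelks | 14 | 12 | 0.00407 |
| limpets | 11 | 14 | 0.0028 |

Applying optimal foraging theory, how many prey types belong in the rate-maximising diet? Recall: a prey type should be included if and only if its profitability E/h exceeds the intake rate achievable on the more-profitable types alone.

E/h in descending order: cockles 3.21, large mussels 2, dogwhelks 1.17, limpets 0.786, small mussels 0.575 kJ/s. The optimal diet is the largest prefix of this list for which every included type satisfies E_i/h_i > R on the types above it.
Rate on top 1: 0.05267. large mussels: 2 > 0.05267 → include.
Rate on top 2: 0.4094. dogwhelks: 1.17 > 0.4094 → include.
Rate on top 3: 0.438. limpets: 0.786 > 0.438 → include.
Rate on top 4: 0.4482. small mussels: 0.575 > 0.4482 → include.
Optimal diet: cockles, large mussels, dogwhelks, limpets, small mussels — 5 of 5 types.

5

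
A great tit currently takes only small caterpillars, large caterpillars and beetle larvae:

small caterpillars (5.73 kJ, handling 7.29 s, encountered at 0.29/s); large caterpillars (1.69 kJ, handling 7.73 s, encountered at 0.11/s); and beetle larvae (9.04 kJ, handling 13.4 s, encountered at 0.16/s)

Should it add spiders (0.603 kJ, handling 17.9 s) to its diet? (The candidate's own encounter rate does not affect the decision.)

No

Current rate: (0.29×5.73 + 0.11×1.69 + 0.16×9.04)/(1 + 0.29×7.29 + 0.11×7.73 + 0.16×13.4) = 0.5393 kJ/s.
spiders: E/h = 0.603/17.9 = 0.03369 kJ/s.
0.03369 < 0.5393, so adding spiders would lower the average — exclude it.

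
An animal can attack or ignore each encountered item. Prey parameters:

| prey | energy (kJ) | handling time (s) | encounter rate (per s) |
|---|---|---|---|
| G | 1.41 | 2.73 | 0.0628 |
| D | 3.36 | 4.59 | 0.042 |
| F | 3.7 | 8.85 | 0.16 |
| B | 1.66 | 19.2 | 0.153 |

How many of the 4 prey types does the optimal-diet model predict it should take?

3

Rank by E/h (kJ/s): D 0.732, G 0.516, F 0.418, B 0.0865. Include each in turn until the next type's E/h falls below the running intake rate.
Rate on top 1: 0.1183. G: 0.516 > 0.1183 → include.
Rate on top 2: 0.1684. F: 0.418 > 0.1684 → include.
Rate on top 3: 0.2955. B: 0.0865 < 0.2955 → exclude; stop.
Optimal diet: D, G, F — 3 of 4 types.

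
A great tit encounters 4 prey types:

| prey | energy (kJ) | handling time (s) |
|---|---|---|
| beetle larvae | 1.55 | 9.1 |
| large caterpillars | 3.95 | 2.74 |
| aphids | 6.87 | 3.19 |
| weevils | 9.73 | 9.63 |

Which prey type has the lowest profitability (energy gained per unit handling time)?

beetle larvae

In descending order of E/h:
aphids: 6.87/3.19 = 2.15 kJ/s
large caterpillars: 3.95/2.74 = 1.44 kJ/s
weevils: 9.73/9.63 = 1.01 kJ/s
beetle larvae: 1.55/9.1 = 0.17 kJ/s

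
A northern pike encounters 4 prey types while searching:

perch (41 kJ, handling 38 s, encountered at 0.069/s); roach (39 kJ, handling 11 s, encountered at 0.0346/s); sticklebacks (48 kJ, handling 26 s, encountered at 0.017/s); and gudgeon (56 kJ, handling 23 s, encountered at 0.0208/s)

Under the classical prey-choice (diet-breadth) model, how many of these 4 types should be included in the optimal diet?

3

Profitabilities (E/h, kJ/s): roach 3.55, gudgeon 2.43, sticklebacks 1.85, perch 1.08. Add prey in this order while the next type's profitability exceeds the intake rate on those already taken.
Rate on top 1: 0.9774. gudgeon: 2.43 > 0.9774 → include.
Rate on top 2: 1.352. sticklebacks: 1.85 > 1.352 → include.
Rate on top 3: 1.447. perch: 1.08 < 1.447 → exclude; stop.
Optimal diet: roach, gudgeon, sticklebacks — 3 of 4 types.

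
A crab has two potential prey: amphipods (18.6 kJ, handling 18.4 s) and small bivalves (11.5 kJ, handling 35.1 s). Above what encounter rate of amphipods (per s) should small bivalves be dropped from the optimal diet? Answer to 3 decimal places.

0.026 per s

At the threshold, the rate on amphipods alone equals the profitability of small bivalves: λ·18.6/(1 + λ·18.4) = 11.5/35.1 = 0.3276.
Rearranging, λ(18.6 − 0.3276×18.4) = 0.3276, so λ = 0.3276/12.57 = 0.02606 per s.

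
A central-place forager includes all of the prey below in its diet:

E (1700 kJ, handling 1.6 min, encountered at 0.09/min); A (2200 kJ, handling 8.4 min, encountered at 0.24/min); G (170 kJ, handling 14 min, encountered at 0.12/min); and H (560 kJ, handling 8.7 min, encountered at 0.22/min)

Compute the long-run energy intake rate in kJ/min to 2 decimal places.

Energy encountered per unit search time: 0.09×1700 + 0.24×2200 + 0.12×170 + 0.22×560 = 824.6 kJ/min.
Handling time per unit search time: 0.09×1.6 + 0.24×8.4 + 0.12×14 + 0.22×8.7 = 5.754.
Rate = 824.6/(1 + 5.754) = 122.1 kJ/min.

122.09 kJ/min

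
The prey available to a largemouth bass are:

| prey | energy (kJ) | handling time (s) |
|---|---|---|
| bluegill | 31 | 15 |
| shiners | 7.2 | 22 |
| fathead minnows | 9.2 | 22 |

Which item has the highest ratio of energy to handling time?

bluegill

Profitability E/h (kJ/s): bluegill = 31/15 = 2.07, shiners = 7.2/22 = 0.327, fathead minnows = 9.2/22 = 0.418.
Ranked: bluegill > fathead minnows > shiners.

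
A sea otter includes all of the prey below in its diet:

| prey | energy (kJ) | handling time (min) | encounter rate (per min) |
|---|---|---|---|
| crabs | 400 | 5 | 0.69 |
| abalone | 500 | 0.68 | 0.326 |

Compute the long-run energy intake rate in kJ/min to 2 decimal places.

93.97 kJ/min

Energy encountered per unit search time: 0.69×400 + 0.326×500 = 439 kJ/min.
Handling time per unit search time: 0.69×5 + 0.326×0.68 = 3.672.
Rate = 439/(1 + 3.672) = 93.97 kJ/min.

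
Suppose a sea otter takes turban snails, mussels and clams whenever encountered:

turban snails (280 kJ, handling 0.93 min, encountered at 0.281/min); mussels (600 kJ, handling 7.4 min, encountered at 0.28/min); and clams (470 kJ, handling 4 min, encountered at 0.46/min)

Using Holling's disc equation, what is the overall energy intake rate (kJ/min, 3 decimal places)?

89.474 kJ/min

R = Σλ_iE_i / (1 + Σλ_ih_i)
Numerator: 0.281×280 + 0.28×600 + 0.46×470 = 462.9
Denominator: 1 + 0.281×0.93 + 0.28×7.4 + 0.46×4 = 5.173
R = 462.9/5.173 = 89.47 kJ/min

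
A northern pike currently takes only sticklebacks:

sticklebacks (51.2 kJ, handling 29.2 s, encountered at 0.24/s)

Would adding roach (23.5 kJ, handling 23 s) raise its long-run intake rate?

Current rate: (0.24×51.2)/(1 + 0.24×29.2) = 1.534 kJ/s.
roach: E/h = 23.5/23 = 1.022 kJ/s.
1.022 < 1.534, so adding roach would lower the average — exclude it.

No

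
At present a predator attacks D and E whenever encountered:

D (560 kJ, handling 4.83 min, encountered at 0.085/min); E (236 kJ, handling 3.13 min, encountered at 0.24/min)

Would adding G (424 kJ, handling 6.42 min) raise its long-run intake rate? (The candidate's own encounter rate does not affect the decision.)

Intake rate on the current diet: R = (0.085×560 + 0.24×236) / (1 + 0.085×4.83 + 0.24×3.13) = 104.2/2.162 = 48.22 kJ/min.
Profitability of G: 424/6.42 = 66.04 kJ/min.
Since 66.04 > R, including G increases the long-run rate.

Yes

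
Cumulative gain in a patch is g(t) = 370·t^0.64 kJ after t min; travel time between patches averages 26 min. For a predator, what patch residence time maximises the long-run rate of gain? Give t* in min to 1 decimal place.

Maximise g(t)/(T+t): set derivative to zero → g'(t)(T+t) = g(t).
g'(t) = 0.64·370·t^-0.36. Setting 0.64·370·t^-0.36 = 370·t^0.64/(26+t) gives 0.64(26+t) = t, so 0.36·t = 0.64×26.
t* = 0.64×26/0.36 = 46.22 min.

46.2 min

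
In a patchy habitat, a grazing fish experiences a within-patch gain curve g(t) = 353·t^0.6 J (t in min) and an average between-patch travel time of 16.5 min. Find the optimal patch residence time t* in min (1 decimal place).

By the marginal value theorem, leave when the instantaneous gain rate g'(t) equals the habitat-wide average g(t)/(T + t).
g'(t) = 0.6·353·t^-0.4. Setting 0.6·353·t^-0.4 = 353·t^0.6/(16.5+t) gives 0.6(16.5+t) = t, so 0.40·t = 0.6×16.5.
t* = 0.6×16.5/0.40 = 24.75 min.

24.8 min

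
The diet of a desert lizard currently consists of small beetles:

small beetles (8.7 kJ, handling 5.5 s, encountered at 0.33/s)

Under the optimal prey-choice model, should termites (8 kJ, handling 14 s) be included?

Intake rate on the current diet: R = (0.33×8.7) / (1 + 0.33×5.5) = 2.871/2.815 = 1.02 kJ/s.
Profitability of termites: 8/14 = 0.5714 kJ/s.
Since 0.5714 < R, time spent handling termites is better spent searching.

No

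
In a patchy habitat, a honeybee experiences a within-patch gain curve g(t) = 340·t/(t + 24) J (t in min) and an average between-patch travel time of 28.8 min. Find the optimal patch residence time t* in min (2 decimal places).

26.29 min

Optimal t* satisfies g'(t*) = g(t*)/(T + t*).
g'(t) = 340·24/(t + 24)². Setting 340·24/(t+24)² = 340t/[(t+24)(28.8+t)] gives 24(28.8+t) = t(t+24), so t² = 24×28.8 = 691.2.
t* = √691.2 = 26.29 min.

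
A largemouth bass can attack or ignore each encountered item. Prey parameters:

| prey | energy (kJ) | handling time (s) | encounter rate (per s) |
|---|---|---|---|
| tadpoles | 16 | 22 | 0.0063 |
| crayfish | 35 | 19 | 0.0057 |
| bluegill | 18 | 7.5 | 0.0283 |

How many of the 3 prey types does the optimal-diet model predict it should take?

Profitabilities (E/h, kJ/s): bluegill 2.4, crayfish 1.84, tadpoles 0.727. Add prey in this order while the next type's profitability exceeds the intake rate on those already taken.
Rate on top 1: 0.4202. crayfish: 1.84 > 0.4202 → include.
Rate on top 2: 0.5368. tadpoles: 0.727 > 0.5368 → include.
Optimal diet: bluegill, crayfish, tadpoles — 3 of 3 types.

3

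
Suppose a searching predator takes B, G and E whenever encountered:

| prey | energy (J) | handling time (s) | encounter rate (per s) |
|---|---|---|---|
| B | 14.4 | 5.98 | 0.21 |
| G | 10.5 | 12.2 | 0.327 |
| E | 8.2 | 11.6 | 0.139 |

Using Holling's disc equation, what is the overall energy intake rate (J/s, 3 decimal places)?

0.967 J/s

R = Σλ_iE_i / (1 + Σλ_ih_i)
Numerator: 0.21×14.4 + 0.327×10.5 + 0.139×8.2 = 7.597
Denominator: 1 + 0.21×5.98 + 0.327×12.2 + 0.139×11.6 = 7.858
R = 7.597/7.858 = 0.9669 J/s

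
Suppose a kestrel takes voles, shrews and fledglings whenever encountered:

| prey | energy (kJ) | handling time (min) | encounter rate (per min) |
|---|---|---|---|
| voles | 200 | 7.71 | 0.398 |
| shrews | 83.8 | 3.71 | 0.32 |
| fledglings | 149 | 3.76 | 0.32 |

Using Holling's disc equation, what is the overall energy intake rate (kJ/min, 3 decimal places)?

23.858 kJ/min

R = Σλ_iE_i / (1 + Σλ_ih_i)
Numerator: 0.398×200 + 0.32×83.8 + 0.32×149 = 154.1
Denominator: 1 + 0.398×7.71 + 0.32×3.71 + 0.32×3.76 = 6.459
R = 154.1/6.459 = 23.86 kJ/min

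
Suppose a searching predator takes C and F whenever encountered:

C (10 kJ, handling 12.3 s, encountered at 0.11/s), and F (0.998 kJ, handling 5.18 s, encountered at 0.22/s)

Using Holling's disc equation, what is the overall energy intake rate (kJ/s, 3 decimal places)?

0.378 kJ/s

R = Σλ_iE_i / (1 + Σλ_ih_i)
Numerator: 0.11×10 + 0.22×0.998 = 1.32
Denominator: 1 + 0.11×12.3 + 0.22×5.18 = 3.493
R = 1.32/3.493 = 0.3778 kJ/s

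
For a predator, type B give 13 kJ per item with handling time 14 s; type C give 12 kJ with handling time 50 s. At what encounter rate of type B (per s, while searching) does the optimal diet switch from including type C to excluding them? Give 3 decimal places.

0.025 per s

At the threshold, the rate on type B alone equals the profitability of type C: λ·13/(1 + λ·14) = 12/50 = 0.24.
Rearranging, λ(13 − 0.24×14) = 0.24, so λ = 0.24/9.64 = 0.0249 per s.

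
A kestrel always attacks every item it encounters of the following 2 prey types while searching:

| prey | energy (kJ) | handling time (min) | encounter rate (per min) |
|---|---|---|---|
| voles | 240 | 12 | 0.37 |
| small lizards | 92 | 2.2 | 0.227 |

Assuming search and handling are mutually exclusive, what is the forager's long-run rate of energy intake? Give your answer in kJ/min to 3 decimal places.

R = Σλ_iE_i / (1 + Σλ_ih_i)
Numerator: 0.37×240 + 0.227×92 = 109.7
Denominator: 1 + 0.37×12 + 0.227×2.2 = 5.939
R = 109.7/5.939 = 18.47 kJ/min

18.467 kJ/min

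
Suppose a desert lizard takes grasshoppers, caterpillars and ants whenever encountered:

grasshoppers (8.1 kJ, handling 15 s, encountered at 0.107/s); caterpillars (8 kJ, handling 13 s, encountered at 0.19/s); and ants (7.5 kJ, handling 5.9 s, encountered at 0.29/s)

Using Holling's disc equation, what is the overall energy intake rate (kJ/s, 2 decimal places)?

0.67 kJ/s

R = (0.107×8.1 + 0.19×8 + 0.29×7.5) / (1 + 0.107×15 + 0.19×13 + 0.29×5.9) = 4.562/6.786 = 0.6722 kJ/s.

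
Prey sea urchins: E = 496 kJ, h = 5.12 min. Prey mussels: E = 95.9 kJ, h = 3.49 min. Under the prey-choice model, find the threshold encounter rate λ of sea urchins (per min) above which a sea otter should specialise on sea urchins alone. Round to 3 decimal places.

At the threshold, the rate on sea urchins alone equals the profitability of mussels: λ·496/(1 + λ·5.12) = 95.9/3.49 = 27.48.
Rearranging, λ(496 − 27.48×5.12) = 27.48, so λ = 27.48/355.3 = 0.07734 per min.

0.077 per min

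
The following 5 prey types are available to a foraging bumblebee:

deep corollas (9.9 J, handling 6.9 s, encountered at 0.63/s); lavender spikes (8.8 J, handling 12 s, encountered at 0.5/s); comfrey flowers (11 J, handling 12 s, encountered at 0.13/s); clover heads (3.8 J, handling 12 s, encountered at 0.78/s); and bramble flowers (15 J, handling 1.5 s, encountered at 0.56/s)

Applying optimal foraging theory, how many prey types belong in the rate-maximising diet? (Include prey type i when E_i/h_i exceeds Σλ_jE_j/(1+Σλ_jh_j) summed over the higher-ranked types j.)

Profitabilities (E/h, J/s): bramble flowers 10, deep corollas 1.43, comfrey flowers 0.917, lavender spikes 0.733, clover heads 0.317. Add prey in this order while the next type's profitability exceeds the intake rate on those already taken.
Rate on top 1: 4.565. deep corollas: 1.43 < 4.565 → exclude; stop.
Optimal diet: bramble flowers — 1 of 5 types.

1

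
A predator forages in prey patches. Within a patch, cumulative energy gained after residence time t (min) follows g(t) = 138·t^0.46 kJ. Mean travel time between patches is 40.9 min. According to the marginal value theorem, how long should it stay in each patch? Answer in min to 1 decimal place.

34.8 min

Optimal t* satisfies g'(t*) = g(t*)/(T + t*).
g'(t) = 0.46·138·t^-0.54. Setting 0.46·138·t^-0.54 = 138·t^0.46/(40.9+t) gives 0.46(40.9+t) = t, so 0.54·t = 0.46×40.9.
t* = 0.46×40.9/0.54 = 34.84 min.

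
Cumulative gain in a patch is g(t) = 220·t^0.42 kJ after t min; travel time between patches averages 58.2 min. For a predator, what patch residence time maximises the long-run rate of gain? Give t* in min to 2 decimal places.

Maximise g(t)/(T+t): set derivative to zero → g'(t)(T+t) = g(t).
g'(t) = 0.42·220·t^-0.58. Setting 0.42·220·t^-0.58 = 220·t^0.42/(58.2+t) gives 0.42(58.2+t) = t, so 0.58·t = 0.42×58.2.
t* = 0.42×58.2/0.58 = 42.14 min.

42.14 min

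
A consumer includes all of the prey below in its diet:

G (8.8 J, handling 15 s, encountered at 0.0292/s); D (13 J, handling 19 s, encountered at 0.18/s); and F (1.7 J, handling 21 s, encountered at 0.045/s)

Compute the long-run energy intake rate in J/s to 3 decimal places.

Energy encountered per unit search time: 0.0292×8.8 + 0.18×13 + 0.045×1.7 = 2.673 J/s.
Handling time per unit search time: 0.0292×15 + 0.18×19 + 0.045×21 = 4.803.
Rate = 2.673/(1 + 4.803) = 0.4607 J/s.

0.461 J/s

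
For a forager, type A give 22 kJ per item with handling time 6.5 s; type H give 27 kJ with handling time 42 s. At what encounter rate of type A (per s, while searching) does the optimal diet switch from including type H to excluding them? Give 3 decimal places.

0.036 per s

The zero-one rule: include type H iff E₂/h₂ > λE₁/(1+λh₁). Equality gives the switch point.
λE₁h₂ = E₂ + λE₂h₁ ⇒ λ = E₂/(E₁h₂ − E₂h₁) = 27/(924 − 175.5) = 0.03607 per s.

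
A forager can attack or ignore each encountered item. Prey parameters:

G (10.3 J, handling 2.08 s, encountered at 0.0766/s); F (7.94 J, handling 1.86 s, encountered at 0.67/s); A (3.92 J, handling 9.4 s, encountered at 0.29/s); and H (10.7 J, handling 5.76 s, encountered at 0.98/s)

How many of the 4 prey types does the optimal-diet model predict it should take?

2

Profitabilities (E/h, J/s): G 4.95, F 4.27, H 1.86, A 0.417. Add prey in this order while the next type's profitability exceeds the intake rate on those already taken.
Rate on top 1: 0.6805. F: 4.27 > 0.6805 → include.
Rate on top 2: 2.539. H: 1.86 < 2.539 → exclude; stop.
Optimal diet: G, F — 2 of 4 types.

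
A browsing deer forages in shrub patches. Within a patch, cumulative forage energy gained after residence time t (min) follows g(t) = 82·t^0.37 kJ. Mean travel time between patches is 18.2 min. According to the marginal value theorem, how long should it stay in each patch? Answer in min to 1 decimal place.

Optimal t* satisfies g'(t*) = g(t*)/(T + t*).
g'(t) = 0.37·82·t^-0.63. Setting 0.37·82·t^-0.63 = 82·t^0.37/(18.2+t) gives 0.37(18.2+t) = t, so 0.63·t = 0.37×18.2.
t* = 0.37×18.2/0.63 = 10.69 min.

10.7 min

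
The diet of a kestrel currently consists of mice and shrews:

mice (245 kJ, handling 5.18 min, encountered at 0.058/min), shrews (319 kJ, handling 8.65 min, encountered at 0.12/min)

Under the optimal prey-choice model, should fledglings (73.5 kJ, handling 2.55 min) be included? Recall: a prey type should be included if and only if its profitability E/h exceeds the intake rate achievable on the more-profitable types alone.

Yes

On mice and shrews alone, R = ΣλE/(1+Σλh) = 52.49/2.338 = 22.45 kJ/min.
Profitability of fledglings: 73.5/2.55 = 28.82 kJ/min.
Since 28.82 > R, including fledglings increases the long-run rate.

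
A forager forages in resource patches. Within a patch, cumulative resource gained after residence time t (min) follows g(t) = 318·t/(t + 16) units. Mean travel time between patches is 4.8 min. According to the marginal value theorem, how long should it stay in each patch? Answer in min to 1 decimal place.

Optimal t* satisfies g'(t*) = g(t*)/(T + t*).
g'(t) = 318·16/(t + 16)². Setting 318·16/(t+16)² = 318t/[(t+16)(4.8+t)] gives 16(4.8+t) = t(t+16), so t² = 16×4.8 = 76.8.
t* = √76.8 = 8.764 min.

8.8 min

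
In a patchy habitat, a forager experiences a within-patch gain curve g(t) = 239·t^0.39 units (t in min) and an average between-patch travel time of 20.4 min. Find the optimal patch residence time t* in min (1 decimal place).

13.0 min

Optimal t* satisfies g'(t*) = g(t*)/(T + t*).
g'(t) = 0.39·239·t^-0.61. Setting 0.39·239·t^-0.61 = 239·t^0.39/(20.4+t) gives 0.39(20.4+t) = t, so 0.61·t = 0.39×20.4.
t* = 0.39×20.4/0.61 = 13.04 min.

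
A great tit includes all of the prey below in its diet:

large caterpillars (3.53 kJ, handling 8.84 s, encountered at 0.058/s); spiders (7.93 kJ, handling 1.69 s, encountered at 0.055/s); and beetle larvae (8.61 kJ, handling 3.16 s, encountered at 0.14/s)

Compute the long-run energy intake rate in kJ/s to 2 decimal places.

0.90 kJ/s

R = (0.058×3.53 + 0.055×7.93 + 0.14×8.61) / (1 + 0.058×8.84 + 0.055×1.69 + 0.14×3.16) = 1.846/2.048 = 0.9015 kJ/s.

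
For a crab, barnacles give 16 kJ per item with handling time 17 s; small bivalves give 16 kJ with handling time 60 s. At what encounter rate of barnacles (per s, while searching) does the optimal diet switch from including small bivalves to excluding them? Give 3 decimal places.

0.023 per s

The zero-one rule: include small bivalves iff E₂/h₂ > λE₁/(1+λh₁). Equality gives the switch point.
λE₁h₂ = E₂ + λE₂h₁ ⇒ λ = E₂/(E₁h₂ − E₂h₁) = 16/(960 − 272) = 0.02326 per s.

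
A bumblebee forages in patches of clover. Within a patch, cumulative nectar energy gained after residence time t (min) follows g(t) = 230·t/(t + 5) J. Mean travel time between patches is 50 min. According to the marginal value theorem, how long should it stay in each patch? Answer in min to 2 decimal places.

15.81 min

Optimal t* satisfies g'(t*) = g(t*)/(T + t*).
g'(t) = 230·5/(t + 5)². Setting 230·5/(t+5)² = 230t/[(t+5)(50+t)] gives 5(50+t) = t(t+5), so t² = 5×50 = 250.
t* = √250 = 15.81 min.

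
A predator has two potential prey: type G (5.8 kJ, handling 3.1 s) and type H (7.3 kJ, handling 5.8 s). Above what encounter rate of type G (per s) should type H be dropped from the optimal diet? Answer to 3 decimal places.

0.663 per s

At the threshold, the rate on type G alone equals the profitability of type H: λ·5.8/(1 + λ·3.1) = 7.3/5.8 = 1.259.
Rearranging, λ(5.8 − 1.259×3.1) = 1.259, so λ = 1.259/1.898 = 0.663 per s.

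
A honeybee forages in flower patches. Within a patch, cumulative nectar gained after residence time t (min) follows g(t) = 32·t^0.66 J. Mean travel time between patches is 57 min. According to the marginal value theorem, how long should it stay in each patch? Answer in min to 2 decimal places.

110.65 min

Maximise g(t)/(T+t): set derivative to zero → g'(t)(T+t) = g(t).
g'(t) = 0.66·32·t^-0.34. Setting 0.66·32·t^-0.34 = 32·t^0.66/(57+t) gives 0.66(57+t) = t, so 0.34·t = 0.66×57.
t* = 0.66×57/0.34 = 110.6 min.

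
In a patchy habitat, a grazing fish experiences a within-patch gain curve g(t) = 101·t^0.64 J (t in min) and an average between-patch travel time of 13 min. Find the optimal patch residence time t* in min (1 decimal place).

23.1 min

Maximise g(t)/(T+t): set derivative to zero → g'(t)(T+t) = g(t).
g'(t) = 0.64·101·t^-0.36. Setting 0.64·101·t^-0.36 = 101·t^0.64/(13+t) gives 0.64(13+t) = t, so 0.36·t = 0.64×13.
t* = 0.64×13/0.36 = 23.11 min.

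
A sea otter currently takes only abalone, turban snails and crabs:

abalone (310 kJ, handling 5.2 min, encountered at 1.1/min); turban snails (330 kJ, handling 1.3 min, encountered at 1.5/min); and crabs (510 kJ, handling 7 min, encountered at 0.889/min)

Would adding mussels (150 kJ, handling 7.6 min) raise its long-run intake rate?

No

Current rate: (1.1×310 + 1.5×330 + 0.889×510)/(1 + 1.1×5.2 + 1.5×1.3 + 0.889×7) = 86.58 kJ/min.
mussels: E/h = 150/7.6 = 19.74 kJ/min.
19.74 < 86.58, so adding mussels would lower the average — exclude it.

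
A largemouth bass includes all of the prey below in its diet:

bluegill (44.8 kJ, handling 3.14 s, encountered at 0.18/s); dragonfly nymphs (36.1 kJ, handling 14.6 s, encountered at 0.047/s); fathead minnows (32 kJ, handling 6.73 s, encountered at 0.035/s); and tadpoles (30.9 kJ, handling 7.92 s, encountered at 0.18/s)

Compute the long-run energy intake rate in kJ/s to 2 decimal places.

4.20 kJ/s

R = (0.18×44.8 + 0.047×36.1 + 0.035×32 + 0.18×30.9) / (1 + 0.18×3.14 + 0.047×14.6 + 0.035×6.73 + 0.18×7.92) = 16.44/3.913 = 4.203 kJ/s.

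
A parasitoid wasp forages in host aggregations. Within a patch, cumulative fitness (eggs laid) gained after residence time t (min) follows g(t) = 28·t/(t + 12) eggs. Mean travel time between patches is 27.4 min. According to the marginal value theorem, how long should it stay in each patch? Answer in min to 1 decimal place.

18.1 min

Maximise g(t)/(T+t): set derivative to zero → g'(t)(T+t) = g(t).
g'(t) = 28·12/(t + 12)². Setting 28·12/(t+12)² = 28t/[(t+12)(27.4+t)] gives 12(27.4+t) = t(t+12), so t² = 12×27.4 = 328.8.
t* = √328.8 = 18.13 min.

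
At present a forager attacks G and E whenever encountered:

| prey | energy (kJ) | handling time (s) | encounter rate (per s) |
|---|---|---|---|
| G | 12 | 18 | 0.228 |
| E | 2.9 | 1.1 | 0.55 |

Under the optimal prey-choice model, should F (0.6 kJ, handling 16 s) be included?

On G and E alone, R = ΣλE/(1+Σλh) = 4.331/5.709 = 0.7586 kJ/s.
Profitability of F: 0.6/16 = 0.0375 kJ/s.
0.0375 < 0.7586, so adding F would lower the average — exclude it.

No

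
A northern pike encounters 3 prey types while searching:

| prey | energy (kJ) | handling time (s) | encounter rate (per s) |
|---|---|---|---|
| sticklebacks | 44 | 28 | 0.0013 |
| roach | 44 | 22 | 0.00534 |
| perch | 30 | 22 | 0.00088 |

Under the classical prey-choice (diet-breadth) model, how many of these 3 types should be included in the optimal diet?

3

Rank by E/h (kJ/s): roach 2, sticklebacks 1.57, perch 1.36. Include each in turn until the next type's E/h falls below the running intake rate.
Rate on top 1: 0.2103. sticklebacks: 1.57 > 0.2103 → include.
Rate on top 2: 0.2532. perch: 1.36 > 0.2532 → include.
Optimal diet: roach, sticklebacks, perch — 3 of 3 types.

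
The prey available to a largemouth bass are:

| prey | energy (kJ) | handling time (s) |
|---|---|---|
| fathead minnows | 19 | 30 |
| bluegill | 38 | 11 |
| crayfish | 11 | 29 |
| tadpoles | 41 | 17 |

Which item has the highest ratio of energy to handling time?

In descending order of E/h:
bluegill: 38/11 = 3.45 kJ/s
tadpoles: 41/17 = 2.41 kJ/s
fathead minnows: 19/30 = 0.633 kJ/s
crayfish: 11/29 = 0.379 kJ/s

bluegill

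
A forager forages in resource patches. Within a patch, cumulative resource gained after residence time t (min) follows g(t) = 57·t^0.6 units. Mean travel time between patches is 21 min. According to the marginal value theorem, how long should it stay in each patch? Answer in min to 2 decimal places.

Maximise g(t)/(T+t): set derivative to zero → g'(t)(T+t) = g(t).
g'(t) = 0.6·57·t^-0.4. Setting 0.6·57·t^-0.4 = 57·t^0.6/(21+t) gives 0.6(21+t) = t, so 0.40·t = 0.6×21.
t* = 0.6×21/0.40 = 31.5 min.

31.50 min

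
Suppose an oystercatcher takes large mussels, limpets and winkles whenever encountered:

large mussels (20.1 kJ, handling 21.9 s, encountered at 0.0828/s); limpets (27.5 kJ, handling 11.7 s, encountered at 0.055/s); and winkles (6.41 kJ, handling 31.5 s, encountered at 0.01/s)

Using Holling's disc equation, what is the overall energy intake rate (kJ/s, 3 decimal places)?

Energy encountered per unit search time: 0.0828×20.1 + 0.055×27.5 + 0.01×6.41 = 3.241 kJ/s.
Handling time per unit search time: 0.0828×21.9 + 0.055×11.7 + 0.01×31.5 = 2.772.
Rate = 3.241/(1 + 2.772) = 0.8592 kJ/s.

0.859 kJ/s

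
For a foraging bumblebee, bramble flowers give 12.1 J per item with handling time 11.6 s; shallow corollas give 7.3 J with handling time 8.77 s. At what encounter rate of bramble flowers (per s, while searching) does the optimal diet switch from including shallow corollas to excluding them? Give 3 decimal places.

At the threshold, the rate on bramble flowers alone equals the profitability of shallow corollas: λ·12.1/(1 + λ·11.6) = 7.3/8.77 = 0.8324.
Rearranging, λ(12.1 − 0.8324×11.6) = 0.8324, so λ = 0.8324/2.444 = 0.3405 per s.

0.341 per s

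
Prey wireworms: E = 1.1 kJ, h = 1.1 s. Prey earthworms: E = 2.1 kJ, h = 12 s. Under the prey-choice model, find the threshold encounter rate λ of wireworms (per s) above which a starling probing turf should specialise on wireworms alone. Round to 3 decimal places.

At the threshold, the rate on wireworms alone equals the profitability of earthworms: λ·1.1/(1 + λ·1.1) = 2.1/12 = 0.175.
Rearranging, λ(1.1 − 0.175×1.1) = 0.175, so λ = 0.175/0.9075 = 0.1928 per s.

0.193 per s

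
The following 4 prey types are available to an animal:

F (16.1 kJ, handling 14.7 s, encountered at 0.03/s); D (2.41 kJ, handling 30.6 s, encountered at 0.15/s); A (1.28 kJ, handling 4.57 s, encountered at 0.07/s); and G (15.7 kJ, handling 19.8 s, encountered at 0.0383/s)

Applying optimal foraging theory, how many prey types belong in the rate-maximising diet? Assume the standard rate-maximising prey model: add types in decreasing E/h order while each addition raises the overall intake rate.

2

Rank by E/h (kJ/s): F 1.1, G 0.793, A 0.28, D 0.0788. Include each in turn until the next type's E/h falls below the running intake rate.
Rate on top 1: 0.3352. G: 0.793 > 0.3352 → include.
Rate on top 2: 0.493. A: 0.28 < 0.493 → exclude; stop.
Optimal diet: F, G — 2 of 4 types.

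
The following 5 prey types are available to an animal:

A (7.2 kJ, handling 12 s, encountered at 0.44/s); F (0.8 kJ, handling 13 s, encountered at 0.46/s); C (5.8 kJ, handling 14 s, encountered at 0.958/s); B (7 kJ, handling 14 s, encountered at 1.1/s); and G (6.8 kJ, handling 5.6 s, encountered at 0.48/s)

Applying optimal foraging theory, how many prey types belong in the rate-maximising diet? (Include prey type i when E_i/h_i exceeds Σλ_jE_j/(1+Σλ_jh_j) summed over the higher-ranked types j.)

Rank by E/h (kJ/s): G 1.21, A 0.6, B 0.5, C 0.414, F 0.0615. Include each in turn until the next type's E/h falls below the running intake rate.
Rate on top 1: 0.885. A: 0.6 < 0.885 → exclude; stop.
Optimal diet: G — 1 of 5 types.

1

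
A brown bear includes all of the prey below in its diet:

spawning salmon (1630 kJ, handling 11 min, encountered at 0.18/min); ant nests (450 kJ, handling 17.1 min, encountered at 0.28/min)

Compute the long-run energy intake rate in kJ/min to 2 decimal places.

53.99 kJ/min

R = (0.18×1630 + 0.28×450) / (1 + 0.18×11 + 0.28×17.1) = 419.4/7.768 = 53.99 kJ/min.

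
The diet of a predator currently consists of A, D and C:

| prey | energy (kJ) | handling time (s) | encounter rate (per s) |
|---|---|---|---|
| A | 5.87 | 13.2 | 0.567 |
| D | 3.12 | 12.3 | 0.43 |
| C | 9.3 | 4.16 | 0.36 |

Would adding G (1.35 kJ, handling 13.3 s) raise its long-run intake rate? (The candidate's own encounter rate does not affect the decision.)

No

Current rate: (0.567×5.87 + 0.43×3.12 + 0.36×9.3)/(1 + 0.567×13.2 + 0.43×12.3 + 0.36×4.16) = 0.525 kJ/s.
Profitability of G: 1.35/13.3 = 0.1015 kJ/s.
Since 0.1015 < R, time spent handling G is better spent searching.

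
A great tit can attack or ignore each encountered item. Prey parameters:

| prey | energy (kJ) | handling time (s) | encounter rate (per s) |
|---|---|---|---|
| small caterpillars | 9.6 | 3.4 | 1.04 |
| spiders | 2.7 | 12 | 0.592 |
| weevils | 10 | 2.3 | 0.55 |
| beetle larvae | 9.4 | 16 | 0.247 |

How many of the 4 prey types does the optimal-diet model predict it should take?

Rank by E/h (kJ/s): weevils 4.35, small caterpillars 2.82, beetle larvae 0.588, spiders 0.225. Include each in turn until the next type's E/h falls below the running intake rate.
Rate on top 1: 2.428. small caterpillars: 2.82 > 2.428 → include.
Rate on top 2: 2.669. beetle larvae: 0.588 < 2.669 → exclude; stop.
Optimal diet: weevils, small caterpillars — 2 of 4 types.

2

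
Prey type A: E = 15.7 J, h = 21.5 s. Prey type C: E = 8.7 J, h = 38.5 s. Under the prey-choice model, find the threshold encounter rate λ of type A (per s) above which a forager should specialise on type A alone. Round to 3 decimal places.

0.021 per s

Drop type C once their profitability E₂/h₂ falls below the rate achievable on type A alone: E₂/h₂ = λE₁/(1 + λh₁).
Solve for λ: λE₁h₂ = E₂(1 + λh₁) → λ(E₁h₂ − E₂h₁) = E₂ → λ = E₂/(E₁h₂ − E₂h₁).
λ = 8.7/(15.7×38.5 − 8.7×21.5) = 8.7/417.4 = 0.02084 per s.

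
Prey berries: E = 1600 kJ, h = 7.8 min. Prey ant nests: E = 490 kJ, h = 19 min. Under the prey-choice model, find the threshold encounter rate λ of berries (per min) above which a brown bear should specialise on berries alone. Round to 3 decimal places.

Drop ant nests once their profitability E₂/h₂ falls below the rate achievable on berries alone: E₂/h₂ = λE₁/(1 + λh₁).
Solve for λ: λE₁h₂ = E₂(1 + λh₁) → λ(E₁h₂ − E₂h₁) = E₂ → λ = E₂/(E₁h₂ − E₂h₁).
λ = 490/(1600×19 − 490×7.8) = 490/2.658e+04 = 0.01844 per min.

0.018 per min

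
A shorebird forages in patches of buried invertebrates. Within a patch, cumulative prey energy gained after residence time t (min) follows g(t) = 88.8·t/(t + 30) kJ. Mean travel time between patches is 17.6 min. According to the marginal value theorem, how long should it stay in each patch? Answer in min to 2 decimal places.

Optimal t* satisfies g'(t*) = g(t*)/(T + t*).
g'(t) = 88.8·30/(t + 30)². Setting 88.8·30/(t+30)² = 88.8t/[(t+30)(17.6+t)] gives 30(17.6+t) = t(t+30), so t² = 30×17.6 = 528.
t* = √528 = 22.98 min.

22.98 min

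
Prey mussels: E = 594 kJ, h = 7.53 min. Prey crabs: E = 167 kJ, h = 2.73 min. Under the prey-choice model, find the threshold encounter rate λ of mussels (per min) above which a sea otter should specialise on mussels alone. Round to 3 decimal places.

The zero-one rule: include crabs iff E₂/h₂ > λE₁/(1+λh₁). Equality gives the switch point.
λE₁h₂ = E₂ + λE₂h₁ ⇒ λ = E₂/(E₁h₂ − E₂h₁) = 167/(1622 − 1258) = 0.4587 per min.

0.459 per min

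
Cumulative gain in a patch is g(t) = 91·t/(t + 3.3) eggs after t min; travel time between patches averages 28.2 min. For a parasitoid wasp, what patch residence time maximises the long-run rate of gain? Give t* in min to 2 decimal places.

Optimal t* satisfies g'(t*) = g(t*)/(T + t*).
g'(t) = 91·3.3/(t + 3.3)². Setting 91·3.3/(t+3.3)² = 91t/[(t+3.3)(28.2+t)] gives 3.3(28.2+t) = t(t+3.3), so t² = 3.3×28.2 = 93.06.
t* = √93.06 = 9.647 min.

9.65 min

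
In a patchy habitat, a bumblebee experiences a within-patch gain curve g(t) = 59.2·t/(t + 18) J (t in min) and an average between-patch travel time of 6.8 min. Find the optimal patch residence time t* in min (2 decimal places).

11.06 min

Maximise g(t)/(T+t): set derivative to zero → g'(t)(T+t) = g(t).
g'(t) = 59.2·18/(t + 18)². Setting 59.2·18/(t+18)² = 59.2t/[(t+18)(6.8+t)] gives 18(6.8+t) = t(t+18), so t² = 18×6.8 = 122.4.
t* = √122.4 = 11.06 min.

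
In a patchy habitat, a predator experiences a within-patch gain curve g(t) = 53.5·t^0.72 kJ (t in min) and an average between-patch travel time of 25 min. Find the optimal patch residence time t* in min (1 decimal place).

Maximise g(t)/(T+t): set derivative to zero → g'(t)(T+t) = g(t).
g'(t) = 0.72·53.5·t^-0.28. Setting 0.72·53.5·t^-0.28 = 53.5·t^0.72/(25+t) gives 0.72(25+t) = t, so 0.28·t = 0.72×25.
t* = 0.72×25/0.28 = 64.29 min.

64.3 min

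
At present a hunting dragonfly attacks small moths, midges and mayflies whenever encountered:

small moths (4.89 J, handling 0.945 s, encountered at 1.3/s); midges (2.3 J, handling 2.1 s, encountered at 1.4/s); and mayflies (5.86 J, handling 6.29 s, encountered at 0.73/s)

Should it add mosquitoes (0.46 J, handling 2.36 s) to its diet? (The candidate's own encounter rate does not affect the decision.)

On small moths, midges and mayflies alone, R = ΣλE/(1+Σλh) = 13.85/9.76 = 1.42 J/s.
Profitability of mosquitoes: 0.46/2.36 = 0.1949 J/s.
0.1949 < 1.42, so adding mosquitoes would lower the average — exclude it.

No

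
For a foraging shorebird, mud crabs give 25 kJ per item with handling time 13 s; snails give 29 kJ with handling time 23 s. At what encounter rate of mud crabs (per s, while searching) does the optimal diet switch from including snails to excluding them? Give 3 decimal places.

The zero-one rule: include snails iff E₂/h₂ > λE₁/(1+λh₁). Equality gives the switch point.
λE₁h₂ = E₂ + λE₂h₁ ⇒ λ = E₂/(E₁h₂ − E₂h₁) = 29/(575 − 377) = 0.1465 per s.

0.146 per s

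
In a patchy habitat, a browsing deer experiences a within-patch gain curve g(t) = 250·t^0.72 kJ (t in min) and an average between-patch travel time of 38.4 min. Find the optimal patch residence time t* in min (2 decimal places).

98.74 min

By the marginal value theorem, leave when the instantaneous gain rate g'(t) equals the habitat-wide average g(t)/(T + t).
g'(t) = 0.72·250·t^-0.28. Setting 0.72·250·t^-0.28 = 250·t^0.72/(38.4+t) gives 0.72(38.4+t) = t, so 0.28·t = 0.72×38.4.
t* = 0.72×38.4/0.28 = 98.74 min.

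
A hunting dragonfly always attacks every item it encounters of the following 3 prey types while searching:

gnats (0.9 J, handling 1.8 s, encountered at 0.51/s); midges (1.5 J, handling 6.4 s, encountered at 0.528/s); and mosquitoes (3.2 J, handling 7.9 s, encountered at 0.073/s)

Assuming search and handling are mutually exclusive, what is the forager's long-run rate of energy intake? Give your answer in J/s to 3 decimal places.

R = Σλ_iE_i / (1 + Σλ_ih_i)
Numerator: 0.51×0.9 + 0.528×1.5 + 0.073×3.2 = 1.485
Denominator: 1 + 0.51×1.8 + 0.528×6.4 + 0.073×7.9 = 5.874
R = 1.485/5.874 = 0.2527 J/s

0.253 J/s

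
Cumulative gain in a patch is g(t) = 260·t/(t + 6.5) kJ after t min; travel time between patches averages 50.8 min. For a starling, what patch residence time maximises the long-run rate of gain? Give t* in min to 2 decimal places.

Optimal t* satisfies g'(t*) = g(t*)/(T + t*).
g'(t) = 260·6.5/(t + 6.5)². Setting 260·6.5/(t+6.5)² = 260t/[(t+6.5)(50.8+t)] gives 6.5(50.8+t) = t(t+6.5), so t² = 6.5×50.8 = 330.2.
t* = √330.2 = 18.17 min.

18.17 min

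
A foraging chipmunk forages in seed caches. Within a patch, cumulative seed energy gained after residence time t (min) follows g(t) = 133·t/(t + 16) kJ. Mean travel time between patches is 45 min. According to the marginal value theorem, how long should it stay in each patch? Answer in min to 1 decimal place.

26.8 min

Maximise g(t)/(T+t): set derivative to zero → g'(t)(T+t) = g(t).
g'(t) = 133·16/(t + 16)². Setting 133·16/(t+16)² = 133t/[(t+16)(45+t)] gives 16(45+t) = t(t+16), so t² = 16×45 = 720.
t* = √720 = 26.83 min.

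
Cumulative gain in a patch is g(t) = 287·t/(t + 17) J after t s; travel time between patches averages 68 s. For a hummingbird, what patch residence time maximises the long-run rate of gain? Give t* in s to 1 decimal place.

34.0 s

By the marginal value theorem, leave when the instantaneous gain rate g'(t) equals the habitat-wide average g(t)/(T + t).
g'(t) = 287·17/(t + 17)². Setting 287·17/(t+17)² = 287t/[(t+17)(68+t)] gives 17(68+t) = t(t+17), so t² = 17×68 = 1156.
t* = √1156 = 34 s.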